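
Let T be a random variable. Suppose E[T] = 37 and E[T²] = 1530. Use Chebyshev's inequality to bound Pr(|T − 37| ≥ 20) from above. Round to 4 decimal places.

Var(T) = E[T²] − (E[T])² = 1530 − 1369 = 161.
Chebyshev's inequality: Pr(|T − μ| ≥ t) ≤ Var(T)/t² = 161/400 = 0.4025.

0.4025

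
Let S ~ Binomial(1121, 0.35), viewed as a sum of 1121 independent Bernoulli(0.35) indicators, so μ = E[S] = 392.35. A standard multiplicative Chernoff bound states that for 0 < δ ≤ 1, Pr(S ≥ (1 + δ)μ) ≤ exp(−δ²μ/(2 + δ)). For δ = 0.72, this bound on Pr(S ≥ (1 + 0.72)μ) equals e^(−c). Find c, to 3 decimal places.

74.777

c = δ²μ/(2 + δ) = 0.72²·392.35/(2 + 0.72) = 74.7773.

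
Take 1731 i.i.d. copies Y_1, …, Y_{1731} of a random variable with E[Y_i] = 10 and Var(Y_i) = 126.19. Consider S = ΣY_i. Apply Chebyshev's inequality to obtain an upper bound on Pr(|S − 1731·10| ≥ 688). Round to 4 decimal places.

0.4615

Var(S) = n·Var(Y_i) = 1731·126.19 = 218434.89.
Chebyshev: Pr(|S − 1731·10| ≥ 688) ≤ Var(S)/688² = 218434.89/473344 = 0.4615.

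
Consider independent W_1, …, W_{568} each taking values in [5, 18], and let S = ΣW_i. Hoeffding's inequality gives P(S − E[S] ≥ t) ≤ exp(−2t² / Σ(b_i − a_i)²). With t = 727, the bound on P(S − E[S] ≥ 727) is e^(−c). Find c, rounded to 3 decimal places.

Σ(b_i − a_i)² = 568·(13)² = 95992.
c = 2t²/95992 = 2·727²/95992 = 11.0119.

11.012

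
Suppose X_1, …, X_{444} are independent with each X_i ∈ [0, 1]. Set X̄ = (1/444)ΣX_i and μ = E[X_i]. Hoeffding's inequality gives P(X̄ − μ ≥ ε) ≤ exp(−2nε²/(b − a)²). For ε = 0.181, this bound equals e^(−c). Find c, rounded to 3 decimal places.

c = 2nε²/(b − a)² = 2·444·0.181² / 1² = 29.0918.

29.092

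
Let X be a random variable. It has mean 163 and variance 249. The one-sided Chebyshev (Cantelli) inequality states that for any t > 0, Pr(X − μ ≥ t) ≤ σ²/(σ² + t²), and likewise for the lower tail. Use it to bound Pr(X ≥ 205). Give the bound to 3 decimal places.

Here σ² = 249 and t = 42, so σ² + t² = 2013.
Cantelli's bound: 249/2013 = 0.1237.

0.124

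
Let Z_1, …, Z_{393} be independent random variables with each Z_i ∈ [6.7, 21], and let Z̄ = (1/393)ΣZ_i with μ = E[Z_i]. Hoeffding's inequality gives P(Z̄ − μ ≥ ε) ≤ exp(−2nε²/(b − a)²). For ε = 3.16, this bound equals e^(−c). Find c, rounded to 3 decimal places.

c = 2nε²/(b − a)² = 2·393·3.16² / 14.3² = 38.3817.

38.382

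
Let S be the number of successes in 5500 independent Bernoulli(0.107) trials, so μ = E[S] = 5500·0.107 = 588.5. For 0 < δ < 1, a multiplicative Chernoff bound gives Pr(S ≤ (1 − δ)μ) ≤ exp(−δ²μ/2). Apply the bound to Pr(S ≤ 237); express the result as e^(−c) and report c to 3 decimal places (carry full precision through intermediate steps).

Write 237 = (1 − δ)μ, so δ = 1 − 237/588.5 = 0.5972812…
Then the exponent is δ²μ/2 = (μ − 237)²/(2μ) = 104.972175.

104.972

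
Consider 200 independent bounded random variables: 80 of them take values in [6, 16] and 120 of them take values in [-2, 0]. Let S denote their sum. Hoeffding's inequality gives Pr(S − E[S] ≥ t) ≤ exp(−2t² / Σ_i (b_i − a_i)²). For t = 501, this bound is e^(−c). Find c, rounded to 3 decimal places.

Σ(b_i − a_i)² = 80·10² + 120·2² = 8480.
c = 2t² / 8480 = 2·501² / 8480 = 59.1983.

59.198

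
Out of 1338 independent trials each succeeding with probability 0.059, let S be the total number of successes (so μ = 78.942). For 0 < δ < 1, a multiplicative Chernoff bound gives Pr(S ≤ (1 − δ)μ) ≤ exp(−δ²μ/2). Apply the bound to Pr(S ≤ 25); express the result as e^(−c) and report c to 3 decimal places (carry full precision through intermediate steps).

Write 25 = (1 − δ)μ, so δ = 1 − 25/78.942 = 0.6833118…
Then the exponent is δ²μ/2 = (μ − 25)²/(2μ) = 18.429603.

18.430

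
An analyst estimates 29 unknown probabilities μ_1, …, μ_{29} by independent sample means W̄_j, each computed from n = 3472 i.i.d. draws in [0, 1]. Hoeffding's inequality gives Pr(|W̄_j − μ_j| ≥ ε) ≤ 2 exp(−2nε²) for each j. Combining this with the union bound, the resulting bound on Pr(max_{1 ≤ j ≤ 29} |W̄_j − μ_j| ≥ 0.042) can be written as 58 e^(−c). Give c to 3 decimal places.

12.249

Union bound over the 29 events: Pr(max_{1 ≤ j ≤ 29} |W̄_j − μ_j| ≥ 0.042) ≤ 29·2·exp(−2nε²) = 58 exp(−2·3472·0.042²).
So c = 2·3472·0.042² = 12.2492.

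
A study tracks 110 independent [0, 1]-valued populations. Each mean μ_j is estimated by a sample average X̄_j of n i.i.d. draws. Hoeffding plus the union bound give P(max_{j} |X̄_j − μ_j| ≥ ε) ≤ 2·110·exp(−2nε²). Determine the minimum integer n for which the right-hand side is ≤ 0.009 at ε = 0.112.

Need 2·110·exp(−2nε²) ≤ 0.009, i.e. exp(−2nε²) ≤ 0.009/220.
So 2nε² ≥ ln(220/0.009) = 10.104158.
Hence n ≥ 10.104158/(2·0.112²) = 402.749.
The smallest integer n is 403.

403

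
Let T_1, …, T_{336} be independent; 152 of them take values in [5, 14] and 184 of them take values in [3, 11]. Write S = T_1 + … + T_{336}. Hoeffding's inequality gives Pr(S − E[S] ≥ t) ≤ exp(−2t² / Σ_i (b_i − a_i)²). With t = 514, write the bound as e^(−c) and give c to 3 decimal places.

Σ(b_i − a_i)² = 152·9² + 184·8² = 24088.
c = 2t² / 24088 = 2·514² / 24088 = 21.9359.

21.936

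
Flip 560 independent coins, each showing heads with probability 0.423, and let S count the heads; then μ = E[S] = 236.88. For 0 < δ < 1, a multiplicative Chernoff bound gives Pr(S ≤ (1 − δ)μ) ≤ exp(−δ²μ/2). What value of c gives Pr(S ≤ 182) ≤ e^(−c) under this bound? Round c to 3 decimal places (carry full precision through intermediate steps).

6.357

Write 182 = (1 − δ)μ, so δ = 1 − 182/236.88 = 0.2316785…
Then the exponent is δ²μ/2 = (μ − 182)²/(2μ) = 6.357258.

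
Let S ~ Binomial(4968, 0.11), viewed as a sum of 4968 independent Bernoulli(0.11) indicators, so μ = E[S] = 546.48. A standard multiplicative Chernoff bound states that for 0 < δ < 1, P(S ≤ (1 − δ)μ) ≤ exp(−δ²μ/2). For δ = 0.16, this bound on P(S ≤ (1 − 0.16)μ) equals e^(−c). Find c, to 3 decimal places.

c = δ²μ/2 = 0.16²·546.48/2 = 6.9949.

6.995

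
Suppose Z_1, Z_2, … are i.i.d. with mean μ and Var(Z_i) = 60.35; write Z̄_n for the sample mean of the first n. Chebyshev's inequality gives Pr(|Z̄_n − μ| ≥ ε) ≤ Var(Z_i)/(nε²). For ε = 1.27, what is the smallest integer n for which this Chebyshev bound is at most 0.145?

Require 60.35/(n·1.27²) ≤ 0.145, i.e. n ≥ 60.35/(0.145·1.27²) = 258.049.
The smallest integer n is 259.

259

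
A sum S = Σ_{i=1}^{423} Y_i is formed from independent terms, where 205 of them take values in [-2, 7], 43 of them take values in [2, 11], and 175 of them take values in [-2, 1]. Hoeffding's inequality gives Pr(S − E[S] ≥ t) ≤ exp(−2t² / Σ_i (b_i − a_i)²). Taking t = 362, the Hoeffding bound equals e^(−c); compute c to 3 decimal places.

12.098

Σ(b_i − a_i)² = 205·9² + 43·9² + 175·3² = 21663.
c = 2t² / 21663 = 2·362² / 21663 = 12.0984.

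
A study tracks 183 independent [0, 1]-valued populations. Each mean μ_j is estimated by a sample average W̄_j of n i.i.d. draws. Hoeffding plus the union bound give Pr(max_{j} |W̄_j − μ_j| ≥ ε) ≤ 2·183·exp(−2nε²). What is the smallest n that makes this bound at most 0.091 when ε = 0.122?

279

Need 2·183·exp(−2nε²) ≤ 0.091, i.e. exp(−2nε²) ≤ 0.091/366.
So 2nε² ≥ ln(366/0.091) = 8.299529.
Hence n ≥ 8.299529/(2·0.122²) = 278.807.
The smallest integer n is 279.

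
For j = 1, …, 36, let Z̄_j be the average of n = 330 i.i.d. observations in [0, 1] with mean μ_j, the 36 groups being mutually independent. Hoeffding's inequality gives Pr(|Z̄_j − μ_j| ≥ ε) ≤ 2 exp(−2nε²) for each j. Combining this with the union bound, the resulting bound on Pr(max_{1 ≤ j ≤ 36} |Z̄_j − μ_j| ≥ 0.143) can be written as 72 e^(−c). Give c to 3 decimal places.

13.496

Union bound over the 36 events: Pr(max_{1 ≤ j ≤ 36} |Z̄_j − μ_j| ≥ 0.143) ≤ 36·2·exp(−2nε²) = 72 exp(−2·330·0.143²).
So c = 2·330·0.143² = 13.4963.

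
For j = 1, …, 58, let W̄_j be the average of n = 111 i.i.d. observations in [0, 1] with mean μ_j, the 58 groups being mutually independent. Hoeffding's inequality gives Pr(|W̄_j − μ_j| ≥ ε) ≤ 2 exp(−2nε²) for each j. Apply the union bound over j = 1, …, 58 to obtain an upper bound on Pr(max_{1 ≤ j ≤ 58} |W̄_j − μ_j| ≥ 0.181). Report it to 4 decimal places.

0.0805

Per-experiment Hoeffding bound: 2·exp(−2·111·0.181²) = 2·exp(−7.27294) = 0.0013881.
Union bound over 58 events: 58·0.0013881 = 0.08051.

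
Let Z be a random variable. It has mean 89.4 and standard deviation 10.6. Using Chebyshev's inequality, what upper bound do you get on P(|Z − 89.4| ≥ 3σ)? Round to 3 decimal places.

Chebyshev: P(|Z − μ| ≥ t) ≤ Var(Z)/t².
Var(Z) = σ² = 10.6² = 112.36.
t = 3·10.6 = 31.8.
Bound = 112.36 / 1011.24 = 0.1111.

0.111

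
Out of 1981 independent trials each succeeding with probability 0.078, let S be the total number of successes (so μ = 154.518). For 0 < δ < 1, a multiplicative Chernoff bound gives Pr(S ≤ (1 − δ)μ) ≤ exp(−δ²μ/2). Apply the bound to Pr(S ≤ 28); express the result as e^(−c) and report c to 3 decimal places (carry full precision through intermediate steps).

51.796

Write 28 = (1 − δ)μ, so δ = 1 − 28/154.518 = 0.8187913…
Then the exponent is δ²μ/2 = (μ − 28)²/(2μ) = 51.795921.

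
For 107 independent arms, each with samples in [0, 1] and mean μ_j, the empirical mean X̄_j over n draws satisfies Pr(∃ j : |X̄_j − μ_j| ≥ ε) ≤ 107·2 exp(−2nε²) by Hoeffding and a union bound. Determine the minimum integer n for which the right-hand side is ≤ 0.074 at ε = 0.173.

Need 2·107·exp(−2nε²) ≤ 0.074, i.e. exp(−2nε²) ≤ 0.074/214.
So 2nε² ≥ ln(214/0.074) = 7.969666.
Hence n ≥ 7.969666/(2·0.173²) = 133.143.
The smallest integer n is 134.

134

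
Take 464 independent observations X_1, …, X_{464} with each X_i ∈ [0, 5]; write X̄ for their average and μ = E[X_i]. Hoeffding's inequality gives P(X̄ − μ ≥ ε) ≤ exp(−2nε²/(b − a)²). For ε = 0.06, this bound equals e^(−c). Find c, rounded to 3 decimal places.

0.134

c = 2nε²/(b − a)² = 2·464·0.06² / 5² = 0.1336.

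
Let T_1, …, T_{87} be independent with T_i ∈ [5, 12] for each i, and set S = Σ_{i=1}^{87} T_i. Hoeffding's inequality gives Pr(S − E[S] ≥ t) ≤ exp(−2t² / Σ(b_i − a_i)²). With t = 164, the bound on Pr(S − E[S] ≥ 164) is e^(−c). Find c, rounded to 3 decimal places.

Σ(b_i − a_i)² = 87·(7)² = 4263.
c = 2t²/4263 = 2·164²/4263 = 12.6183.

12.618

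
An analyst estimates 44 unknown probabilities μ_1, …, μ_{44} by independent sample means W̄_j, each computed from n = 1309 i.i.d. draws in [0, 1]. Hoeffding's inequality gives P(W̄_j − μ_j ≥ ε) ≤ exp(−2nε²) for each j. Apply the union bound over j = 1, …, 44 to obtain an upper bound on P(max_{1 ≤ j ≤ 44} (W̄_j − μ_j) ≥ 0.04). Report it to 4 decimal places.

0.6672

Per-experiment Hoeffding bound: exp(−2·1309·0.04²) = exp(−4.18880) = 0.015164.
Union bound over 44 events: 44·0.015164 = 0.66724.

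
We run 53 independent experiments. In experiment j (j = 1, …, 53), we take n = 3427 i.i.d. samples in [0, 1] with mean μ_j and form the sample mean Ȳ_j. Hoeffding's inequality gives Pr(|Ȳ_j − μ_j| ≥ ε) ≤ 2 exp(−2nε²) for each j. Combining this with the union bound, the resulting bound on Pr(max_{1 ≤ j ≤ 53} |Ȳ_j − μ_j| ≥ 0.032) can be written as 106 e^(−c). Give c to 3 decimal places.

Union bound over the 53 events: Pr(max_{1 ≤ j ≤ 53} |Ȳ_j − μ_j| ≥ 0.032) ≤ 53·2·exp(−2nε²) = 106 exp(−2·3427·0.032²).
So c = 2·3427·0.032² = 7.0185.

7.018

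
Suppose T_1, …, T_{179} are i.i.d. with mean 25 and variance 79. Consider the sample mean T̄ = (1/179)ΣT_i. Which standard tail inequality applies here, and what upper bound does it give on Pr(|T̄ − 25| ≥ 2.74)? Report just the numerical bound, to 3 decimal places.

0.059

With mean and variance of each term known, Chebyshev's inequality bounds the deviation of the sum (or sample mean).
Var(T̄) = Var(T_i)/n = 79/179 = 0.44134.
Chebyshev: Pr(|T̄ − 25| ≥ 2.74) ≤ Var(T̄)/(2.74)² = 79/(179·2.74²) = 0.0588.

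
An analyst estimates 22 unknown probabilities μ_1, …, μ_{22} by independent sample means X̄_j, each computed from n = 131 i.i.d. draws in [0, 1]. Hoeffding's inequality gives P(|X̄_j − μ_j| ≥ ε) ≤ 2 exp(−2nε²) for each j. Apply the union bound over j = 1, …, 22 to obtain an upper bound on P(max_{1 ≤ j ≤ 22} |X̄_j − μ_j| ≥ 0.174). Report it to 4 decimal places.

Per-experiment Hoeffding bound: 2·exp(−2·131·0.174²) = 2·exp(−7.93231) = 0.00071791.
Union bound over 22 events: 22·0.00071791 = 0.01579.

0.0158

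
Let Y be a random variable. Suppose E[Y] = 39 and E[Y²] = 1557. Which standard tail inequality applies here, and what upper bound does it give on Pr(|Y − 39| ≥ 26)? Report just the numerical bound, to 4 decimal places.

The first two moments determine the variance, so Chebyshev's inequality is the sharpest standard bound available.
Var(Y) = E[Y²] − (E[Y])² = 1557 − 1521 = 36.
Chebyshev's inequality: Pr(|Y − μ| ≥ t) ≤ Var(Y)/t² = 36/676 = 0.0533.

0.0533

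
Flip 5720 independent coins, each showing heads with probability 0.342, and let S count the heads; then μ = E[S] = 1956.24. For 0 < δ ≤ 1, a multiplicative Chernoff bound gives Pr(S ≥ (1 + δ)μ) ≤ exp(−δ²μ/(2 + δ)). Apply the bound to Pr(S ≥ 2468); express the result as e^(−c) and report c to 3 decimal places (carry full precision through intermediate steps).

59.196

Write 2468 = (1 + δ)μ, so δ = 2468/1956.24 − 1 = 0.2616039…
Then the exponent is δ²μ/(2 + δ) = (2468 − μ)² / (μ·(2 + δ)) = 59.196223.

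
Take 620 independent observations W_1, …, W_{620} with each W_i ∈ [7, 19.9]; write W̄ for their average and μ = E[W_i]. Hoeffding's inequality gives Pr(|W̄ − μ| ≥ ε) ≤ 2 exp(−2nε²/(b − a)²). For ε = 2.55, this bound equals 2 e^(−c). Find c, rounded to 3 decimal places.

c = 2nε²/(b − a)² = 2·620·2.55² / 12.9² = 48.4532.

48.453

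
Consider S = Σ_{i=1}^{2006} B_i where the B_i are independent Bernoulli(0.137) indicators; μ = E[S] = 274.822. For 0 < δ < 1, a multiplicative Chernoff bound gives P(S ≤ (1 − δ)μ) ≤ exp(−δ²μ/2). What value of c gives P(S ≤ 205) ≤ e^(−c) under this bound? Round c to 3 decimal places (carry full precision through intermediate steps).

8.870

Write 205 = (1 − δ)μ, so δ = 1 − 205/274.822 = 0.2540626…
Then the exponent is δ²μ/2 = (μ − 205)²/(2μ) = 8.869580.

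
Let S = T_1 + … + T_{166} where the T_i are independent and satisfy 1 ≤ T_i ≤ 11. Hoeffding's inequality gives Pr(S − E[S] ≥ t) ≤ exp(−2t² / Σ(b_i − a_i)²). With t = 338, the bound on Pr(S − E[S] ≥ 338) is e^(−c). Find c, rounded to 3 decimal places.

13.764

Σ(b_i − a_i)² = 166·(10)² = 16600.
c = 2t²/16600 = 2·338²/16600 = 13.7643.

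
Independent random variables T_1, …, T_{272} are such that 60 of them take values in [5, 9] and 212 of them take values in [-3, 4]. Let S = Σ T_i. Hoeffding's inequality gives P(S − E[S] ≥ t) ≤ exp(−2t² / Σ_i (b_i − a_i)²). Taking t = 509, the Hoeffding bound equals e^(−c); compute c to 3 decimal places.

Σ(b_i − a_i)² = 60·4² + 212·7² = 11348.
c = 2t² / 11348 = 2·509² / 11348 = 45.6611.

45.661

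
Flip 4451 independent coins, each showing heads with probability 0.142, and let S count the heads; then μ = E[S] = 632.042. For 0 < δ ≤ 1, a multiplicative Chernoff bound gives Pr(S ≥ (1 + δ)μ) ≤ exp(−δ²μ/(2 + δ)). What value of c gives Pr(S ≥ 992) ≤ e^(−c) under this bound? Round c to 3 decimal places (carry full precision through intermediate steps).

Write 992 = (1 + δ)μ, so δ = 992/632.042 − 1 = 0.5695159…
Then the exponent is δ²μ/(2 + δ) = (992 − μ)² / (μ·(2 + δ)) = 79.782273.

79.782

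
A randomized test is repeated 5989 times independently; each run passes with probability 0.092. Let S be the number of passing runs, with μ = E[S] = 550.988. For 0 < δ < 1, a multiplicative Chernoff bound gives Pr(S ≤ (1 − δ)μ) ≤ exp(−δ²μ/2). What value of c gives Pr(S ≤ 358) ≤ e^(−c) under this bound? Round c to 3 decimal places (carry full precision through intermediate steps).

Write 358 = (1 − δ)μ, so δ = 1 − 358/550.988 = 0.3502581…
Then the exponent is δ²μ/2 = (μ − 358)²/(2μ) = 33.797803.

33.798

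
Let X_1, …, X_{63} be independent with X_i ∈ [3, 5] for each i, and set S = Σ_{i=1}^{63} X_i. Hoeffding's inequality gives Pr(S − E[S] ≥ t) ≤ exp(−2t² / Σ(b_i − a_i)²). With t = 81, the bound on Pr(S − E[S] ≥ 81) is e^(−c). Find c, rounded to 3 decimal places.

Σ(b_i − a_i)² = 63·(2)² = 252.
c = 2t²/252 = 2·81²/252 = 52.0714.

52.071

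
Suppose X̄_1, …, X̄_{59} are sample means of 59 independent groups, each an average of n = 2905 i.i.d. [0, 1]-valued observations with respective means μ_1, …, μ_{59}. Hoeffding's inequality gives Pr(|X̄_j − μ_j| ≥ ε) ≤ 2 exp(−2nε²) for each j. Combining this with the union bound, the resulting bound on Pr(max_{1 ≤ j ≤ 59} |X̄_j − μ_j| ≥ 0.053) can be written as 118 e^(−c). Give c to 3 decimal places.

16.320

Union bound over the 59 events: Pr(max_{1 ≤ j ≤ 59} |X̄_j − μ_j| ≥ 0.053) ≤ 59·2·exp(−2nε²) = 118 exp(−2·2905·0.053²).
So c = 2·2905·0.053² = 16.3203.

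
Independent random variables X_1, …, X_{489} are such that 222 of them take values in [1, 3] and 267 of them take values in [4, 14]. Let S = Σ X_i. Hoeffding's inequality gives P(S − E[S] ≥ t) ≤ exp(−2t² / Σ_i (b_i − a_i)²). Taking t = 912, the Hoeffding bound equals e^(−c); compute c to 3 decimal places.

60.298

Σ(b_i − a_i)² = 222·2² + 267·10² = 27588.
c = 2t² / 27588 = 2·912² / 27588 = 60.2975.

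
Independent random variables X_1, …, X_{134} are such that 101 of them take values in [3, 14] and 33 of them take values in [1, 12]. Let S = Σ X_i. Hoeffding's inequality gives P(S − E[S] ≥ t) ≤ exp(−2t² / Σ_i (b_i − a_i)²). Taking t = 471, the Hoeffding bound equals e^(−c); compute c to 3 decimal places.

Σ(b_i − a_i)² = 101·11² + 33·11² = 16214.
c = 2t² / 16214 = 2·471² / 16214 = 27.3641.

27.364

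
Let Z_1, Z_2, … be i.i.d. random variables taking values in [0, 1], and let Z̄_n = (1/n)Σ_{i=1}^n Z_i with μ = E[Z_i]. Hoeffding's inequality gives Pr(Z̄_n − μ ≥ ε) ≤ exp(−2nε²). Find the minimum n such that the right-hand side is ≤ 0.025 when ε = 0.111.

150

Require exp(−2nε²) ≤ 0.025, i.e. 2nε² ≥ ln(1/0.025) = 3.688879.
So n ≥ 3.688879 / (2·0.111²) = 149.699.
The smallest integer n is 150.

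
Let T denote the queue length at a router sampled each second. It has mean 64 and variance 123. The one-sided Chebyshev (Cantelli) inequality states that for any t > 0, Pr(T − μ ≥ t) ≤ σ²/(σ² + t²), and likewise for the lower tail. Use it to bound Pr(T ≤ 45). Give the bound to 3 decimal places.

Here σ² = 123 and t = 19, so σ² + t² = 484.
Cantelli's bound: 123/484 = 0.2541.

0.254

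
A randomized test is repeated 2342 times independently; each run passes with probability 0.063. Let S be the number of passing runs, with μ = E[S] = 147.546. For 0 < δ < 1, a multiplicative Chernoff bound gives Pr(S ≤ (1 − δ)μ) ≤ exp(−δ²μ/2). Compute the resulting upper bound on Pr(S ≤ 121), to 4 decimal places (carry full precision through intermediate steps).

0.0918

Write 121 = (1 − δ)μ, so δ = 1 − 121/147.546 = 0.1799168…
Then the exponent is δ²μ/2 = (μ − 121)²/(2μ) = 2.388035.
Bound = exp(−2.388035) = 0.09181.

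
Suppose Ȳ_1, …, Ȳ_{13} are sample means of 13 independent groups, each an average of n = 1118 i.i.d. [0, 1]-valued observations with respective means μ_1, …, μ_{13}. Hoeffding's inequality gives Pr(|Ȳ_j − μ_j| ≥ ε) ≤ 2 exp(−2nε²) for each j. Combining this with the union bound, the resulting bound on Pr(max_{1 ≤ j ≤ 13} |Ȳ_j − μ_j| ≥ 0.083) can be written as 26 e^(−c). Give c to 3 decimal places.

Union bound over the 13 events: Pr(max_{1 ≤ j ≤ 13} |Ȳ_j − μ_j| ≥ 0.083) ≤ 13·2·exp(−2nε²) = 26 exp(−2·1118·0.083²).
So c = 2·1118·0.083² = 15.4038.

15.404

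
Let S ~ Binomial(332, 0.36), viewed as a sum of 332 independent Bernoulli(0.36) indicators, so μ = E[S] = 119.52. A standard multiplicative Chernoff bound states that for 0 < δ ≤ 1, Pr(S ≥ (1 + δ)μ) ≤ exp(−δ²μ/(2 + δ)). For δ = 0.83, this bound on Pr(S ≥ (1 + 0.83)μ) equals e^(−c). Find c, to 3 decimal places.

29.094

c = δ²μ/(2 + δ) = 0.83²·119.52/(2 + 0.83) = 29.0945.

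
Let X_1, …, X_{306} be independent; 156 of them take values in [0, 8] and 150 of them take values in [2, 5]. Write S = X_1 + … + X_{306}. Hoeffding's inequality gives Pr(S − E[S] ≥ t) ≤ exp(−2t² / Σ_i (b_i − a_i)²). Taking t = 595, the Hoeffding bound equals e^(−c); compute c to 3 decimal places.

Σ(b_i − a_i)² = 156·8² + 150·3² = 11334.
c = 2t² / 11334 = 2·595² / 11334 = 62.4713.

62.471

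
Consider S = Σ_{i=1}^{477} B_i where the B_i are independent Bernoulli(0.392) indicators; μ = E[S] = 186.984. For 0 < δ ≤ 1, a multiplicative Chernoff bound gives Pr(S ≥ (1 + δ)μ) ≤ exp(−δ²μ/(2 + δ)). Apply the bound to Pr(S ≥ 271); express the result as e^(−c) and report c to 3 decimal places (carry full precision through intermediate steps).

15.413

Write 271 = (1 + δ)μ, so δ = 271/186.984 − 1 = 0.4493219…
Then the exponent is δ²μ/(2 + δ) = (271 − μ)² / (μ·(2 + δ)) = 15.412522.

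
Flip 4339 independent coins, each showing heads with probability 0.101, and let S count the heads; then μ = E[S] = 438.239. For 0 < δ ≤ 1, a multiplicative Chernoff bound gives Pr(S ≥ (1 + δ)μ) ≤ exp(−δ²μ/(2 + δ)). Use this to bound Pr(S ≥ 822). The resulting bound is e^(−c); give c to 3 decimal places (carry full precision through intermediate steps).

Write 822 = (1 + δ)μ, so δ = 822/438.239 − 1 = 0.8756888…
Then the exponent is δ²μ/(2 + δ) = (822 − μ)² / (μ·(2 + δ)) = 116.860774.

116.861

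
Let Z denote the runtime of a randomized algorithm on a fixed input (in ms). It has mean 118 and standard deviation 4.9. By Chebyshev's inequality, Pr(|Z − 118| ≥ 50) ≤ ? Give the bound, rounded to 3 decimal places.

Chebyshev: Pr(|Z − μ| ≥ t) ≤ Var(Z)/t².
Var(Z) = σ² = 4.9² = 24.01.
Bound = 24.01 / 2500 = 0.0096.

0.010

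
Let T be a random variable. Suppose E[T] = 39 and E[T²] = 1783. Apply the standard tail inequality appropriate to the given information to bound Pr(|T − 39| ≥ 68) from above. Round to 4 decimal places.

0.0567

The first two moments determine the variance, so Chebyshev's inequality is the sharpest standard bound available.
Var(T) = E[T²] − (E[T])² = 1783 − 1521 = 262.
Chebyshev's inequality: Pr(|T − μ| ≥ t) ≤ Var(T)/t² = 262/4624 = 0.0567.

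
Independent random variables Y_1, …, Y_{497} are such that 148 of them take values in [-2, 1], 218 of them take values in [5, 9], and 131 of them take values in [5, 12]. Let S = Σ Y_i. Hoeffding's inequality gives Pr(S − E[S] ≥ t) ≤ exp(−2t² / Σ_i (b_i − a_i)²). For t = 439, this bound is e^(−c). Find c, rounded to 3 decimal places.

Σ(b_i − a_i)² = 148·3² + 218·4² + 131·7² = 11239.
c = 2t² / 11239 = 2·439² / 11239 = 34.2950.

34.295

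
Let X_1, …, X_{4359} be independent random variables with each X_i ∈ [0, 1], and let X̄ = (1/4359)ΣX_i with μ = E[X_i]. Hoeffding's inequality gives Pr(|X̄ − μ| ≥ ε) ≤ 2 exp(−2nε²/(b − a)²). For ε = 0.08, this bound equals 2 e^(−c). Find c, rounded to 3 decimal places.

55.795

c = 2nε²/(b − a)² = 2·4359·0.08² / 1² = 55.7952.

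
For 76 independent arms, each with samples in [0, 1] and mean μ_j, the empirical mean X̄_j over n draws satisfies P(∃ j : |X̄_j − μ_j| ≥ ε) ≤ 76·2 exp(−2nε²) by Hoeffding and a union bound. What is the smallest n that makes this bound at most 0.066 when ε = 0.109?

Need 2·76·exp(−2nε²) ≤ 0.066, i.e. exp(−2nε²) ≤ 0.066/152.
So 2nε² ≥ ln(152/0.066) = 7.741981.
Hence n ≥ 7.741981/(2·0.109²) = 325.814.
The smallest integer n is 326.

326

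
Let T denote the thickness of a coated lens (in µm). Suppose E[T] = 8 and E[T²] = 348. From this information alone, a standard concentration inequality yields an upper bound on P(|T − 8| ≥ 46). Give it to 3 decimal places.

0.134

The first two moments determine the variance, so Chebyshev's inequality is the sharpest standard bound available.
Var(T) = E[T²] − (E[T])² = 348 − 64 = 284.
Chebyshev's inequality: P(|T − μ| ≥ t) ≤ Var(T)/t² = 284/2116 = 0.1342.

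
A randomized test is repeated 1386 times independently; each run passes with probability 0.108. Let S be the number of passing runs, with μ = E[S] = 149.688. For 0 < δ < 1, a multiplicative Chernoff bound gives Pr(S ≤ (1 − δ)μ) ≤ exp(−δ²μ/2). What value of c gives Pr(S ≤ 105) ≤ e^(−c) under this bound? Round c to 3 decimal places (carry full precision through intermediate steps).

Write 105 = (1 − δ)μ, so δ = 1 − 105/149.688 = 0.298541…
Then the exponent is δ²μ/2 = (μ − 105)²/(2μ) = 6.670599.

6.671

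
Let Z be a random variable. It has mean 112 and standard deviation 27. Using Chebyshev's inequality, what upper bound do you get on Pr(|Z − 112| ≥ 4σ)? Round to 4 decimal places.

Chebyshev: Pr(|Z − μ| ≥ t) ≤ Var(Z)/t².
Var(Z) = σ² = 27² = 729.
t = 4·27 = 108.
Bound = 729 / 11664 = 0.0625.

0.0625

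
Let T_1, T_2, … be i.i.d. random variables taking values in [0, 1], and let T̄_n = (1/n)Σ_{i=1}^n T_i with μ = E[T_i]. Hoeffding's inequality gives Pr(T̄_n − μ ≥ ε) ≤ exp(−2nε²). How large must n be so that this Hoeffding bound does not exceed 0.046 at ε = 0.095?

171

Require exp(−2nε²) ≤ 0.046, i.e. 2nε² ≥ ln(1/0.046) = 3.079114.
So n ≥ 3.079114 / (2·0.095²) = 170.588.
The smallest integer n is 171.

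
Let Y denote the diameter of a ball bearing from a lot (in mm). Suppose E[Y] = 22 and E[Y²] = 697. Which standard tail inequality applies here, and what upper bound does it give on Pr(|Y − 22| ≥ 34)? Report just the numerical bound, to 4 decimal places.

0.1843

The first two moments determine the variance, so Chebyshev's inequality is the sharpest standard bound available.
Var(Y) = E[Y²] − (E[Y])² = 697 − 484 = 213.
Chebyshev's inequality: Pr(|Y − μ| ≥ t) ≤ Var(Y)/t² = 213/1156 = 0.1843.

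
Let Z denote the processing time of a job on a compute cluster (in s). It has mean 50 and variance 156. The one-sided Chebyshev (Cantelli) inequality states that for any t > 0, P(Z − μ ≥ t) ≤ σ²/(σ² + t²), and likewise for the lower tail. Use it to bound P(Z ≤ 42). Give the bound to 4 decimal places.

Here σ² = 156 and t = 8, so σ² + t² = 220.
Cantelli's bound: 156/220 = 0.7091.

0.7091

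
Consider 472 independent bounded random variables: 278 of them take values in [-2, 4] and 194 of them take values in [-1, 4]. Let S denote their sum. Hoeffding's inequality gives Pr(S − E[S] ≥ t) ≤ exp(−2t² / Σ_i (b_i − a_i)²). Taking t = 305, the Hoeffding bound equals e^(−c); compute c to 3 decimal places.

12.522

Σ(b_i − a_i)² = 278·6² + 194·5² = 14858.
c = 2t² / 14858 = 2·305² / 14858 = 12.5219.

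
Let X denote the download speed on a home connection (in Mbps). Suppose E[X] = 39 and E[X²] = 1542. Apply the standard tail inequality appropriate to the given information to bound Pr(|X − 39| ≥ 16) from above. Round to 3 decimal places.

The first two moments determine the variance, so Chebyshev's inequality is the sharpest standard bound available.
Var(X) = E[X²] − (E[X])² = 1542 − 1521 = 21.
Chebyshev's inequality: Pr(|X − μ| ≥ t) ≤ Var(X)/t² = 21/256 = 0.0820.

0.082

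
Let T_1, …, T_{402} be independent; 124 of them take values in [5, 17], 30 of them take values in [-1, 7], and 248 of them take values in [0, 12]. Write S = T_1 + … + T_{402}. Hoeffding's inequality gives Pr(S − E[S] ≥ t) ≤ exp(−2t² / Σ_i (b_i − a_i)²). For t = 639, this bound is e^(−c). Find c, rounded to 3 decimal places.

Σ(b_i − a_i)² = 124·12² + 30·8² + 248·12² = 55488.
c = 2t² / 55488 = 2·639² / 55488 = 14.7175.

14.717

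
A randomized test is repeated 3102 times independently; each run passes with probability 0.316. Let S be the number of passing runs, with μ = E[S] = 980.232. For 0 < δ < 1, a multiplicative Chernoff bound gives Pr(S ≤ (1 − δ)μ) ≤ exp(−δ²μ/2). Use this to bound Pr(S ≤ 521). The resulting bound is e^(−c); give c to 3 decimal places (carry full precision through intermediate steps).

107.574

Write 521 = (1 − δ)μ, so δ = 1 − 521/980.232 = 0.4684932…
Then the exponent is δ²μ/2 = (μ − 521)²/(2μ) = 107.573528.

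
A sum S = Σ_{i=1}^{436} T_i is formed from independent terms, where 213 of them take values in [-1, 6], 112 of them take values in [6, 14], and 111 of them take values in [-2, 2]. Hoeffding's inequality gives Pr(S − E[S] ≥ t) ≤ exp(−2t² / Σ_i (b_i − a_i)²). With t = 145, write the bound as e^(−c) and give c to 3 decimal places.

Σ(b_i − a_i)² = 213·7² + 112·8² + 111·4² = 19381.
c = 2t² / 19381 = 2·145² / 19381 = 2.1697.

2.170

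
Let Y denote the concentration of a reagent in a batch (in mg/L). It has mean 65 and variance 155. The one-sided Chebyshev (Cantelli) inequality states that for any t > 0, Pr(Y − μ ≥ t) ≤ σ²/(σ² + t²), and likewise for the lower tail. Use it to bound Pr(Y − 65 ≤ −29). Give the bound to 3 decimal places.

Here σ² = 155 and t = 29, so σ² + t² = 996.
Cantelli's bound: 155/996 = 0.1556.

0.156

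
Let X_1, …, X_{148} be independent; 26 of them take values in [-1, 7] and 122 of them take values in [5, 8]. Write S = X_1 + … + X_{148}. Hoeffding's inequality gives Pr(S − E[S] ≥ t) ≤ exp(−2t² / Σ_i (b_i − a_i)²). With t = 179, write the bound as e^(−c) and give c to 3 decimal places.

23.201

Σ(b_i − a_i)² = 26·8² + 122·3² = 2762.
c = 2t² / 2762 = 2·179² / 2762 = 23.2013.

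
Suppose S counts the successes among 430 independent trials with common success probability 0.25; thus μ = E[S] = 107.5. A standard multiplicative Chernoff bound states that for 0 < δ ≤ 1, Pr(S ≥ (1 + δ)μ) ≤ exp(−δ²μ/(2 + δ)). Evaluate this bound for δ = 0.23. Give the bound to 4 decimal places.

0.0781

Exponent = δ²μ/(2 + δ) = 0.23²·107.5/2.23 = 2.5501.
Bound = exp(−2.5501) = 0.07807.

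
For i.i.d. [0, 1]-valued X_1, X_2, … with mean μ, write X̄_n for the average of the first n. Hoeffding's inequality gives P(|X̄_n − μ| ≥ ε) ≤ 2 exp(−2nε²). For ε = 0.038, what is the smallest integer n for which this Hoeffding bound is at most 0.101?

1034

Require 2·exp(−2nε²) ≤ 0.101, i.e. 2nε² ≥ ln(2/0.101) = 2.985782.
So n ≥ 2.985782 / (2·0.038²) = 1033.858.
The smallest integer n is 1034.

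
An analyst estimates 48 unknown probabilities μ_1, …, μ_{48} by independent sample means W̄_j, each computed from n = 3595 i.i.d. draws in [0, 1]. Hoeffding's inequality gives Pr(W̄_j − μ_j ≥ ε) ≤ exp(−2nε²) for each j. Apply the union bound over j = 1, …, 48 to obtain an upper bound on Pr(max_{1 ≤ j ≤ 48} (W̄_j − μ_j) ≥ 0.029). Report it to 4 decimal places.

0.1135

Per-experiment Hoeffding bound: exp(−2·3595·0.029²) = exp(−6.04679) = 0.0023654.
Union bound over 48 events: 48·0.0023654 = 0.11354.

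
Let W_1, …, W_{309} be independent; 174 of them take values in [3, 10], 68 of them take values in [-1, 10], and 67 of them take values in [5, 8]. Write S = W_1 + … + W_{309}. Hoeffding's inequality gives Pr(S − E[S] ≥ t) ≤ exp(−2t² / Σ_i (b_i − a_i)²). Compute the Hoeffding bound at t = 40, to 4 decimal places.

0.8316

Σ(b_i − a_i)² = 174·7² + 68·11² + 67·3² = 17357.
Exponent = 2·40² / 17357 = 0.18436.
Bound = exp(−0.18436) = 0.83163.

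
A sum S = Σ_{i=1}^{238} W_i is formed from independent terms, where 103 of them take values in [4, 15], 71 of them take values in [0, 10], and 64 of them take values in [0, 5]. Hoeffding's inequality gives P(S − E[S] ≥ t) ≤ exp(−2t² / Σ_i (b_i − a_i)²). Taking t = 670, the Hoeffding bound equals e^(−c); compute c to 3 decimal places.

Σ(b_i − a_i)² = 103·11² + 71·10² + 64·5² = 21163.
c = 2t² / 21163 = 2·670² / 21163 = 42.4231.

42.423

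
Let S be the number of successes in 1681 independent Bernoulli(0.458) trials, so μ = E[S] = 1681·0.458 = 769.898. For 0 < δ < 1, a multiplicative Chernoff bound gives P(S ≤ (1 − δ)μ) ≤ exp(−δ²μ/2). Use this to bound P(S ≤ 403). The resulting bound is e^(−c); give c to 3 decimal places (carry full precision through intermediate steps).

87.423

Write 403 = (1 − δ)μ, so δ = 1 − 403/769.898 = 0.476554…
Then the exponent is δ²μ/2 = (μ − 403)²/(2μ) = 87.423362.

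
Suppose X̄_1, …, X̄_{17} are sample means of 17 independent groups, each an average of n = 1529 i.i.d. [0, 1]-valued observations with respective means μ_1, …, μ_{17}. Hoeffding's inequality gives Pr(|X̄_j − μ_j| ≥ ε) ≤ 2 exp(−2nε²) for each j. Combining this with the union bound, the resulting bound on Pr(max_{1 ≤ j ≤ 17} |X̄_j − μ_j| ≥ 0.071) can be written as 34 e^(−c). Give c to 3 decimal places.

Union bound over the 17 events: Pr(max_{1 ≤ j ≤ 17} |X̄_j − μ_j| ≥ 0.071) ≤ 17·2·exp(−2nε²) = 34 exp(−2·1529·0.071²).
So c = 2·1529·0.071² = 15.4154.

15.415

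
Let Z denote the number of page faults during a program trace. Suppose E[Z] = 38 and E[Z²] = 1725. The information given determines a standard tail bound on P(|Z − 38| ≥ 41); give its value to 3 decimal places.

0.167

The first two moments determine the variance, so Chebyshev's inequality is the sharpest standard bound available.
Var(Z) = E[Z²] − (E[Z])² = 1725 − 1444 = 281.
Chebyshev's inequality: P(|Z − μ| ≥ t) ≤ Var(Z)/t² = 281/1681 = 0.1672.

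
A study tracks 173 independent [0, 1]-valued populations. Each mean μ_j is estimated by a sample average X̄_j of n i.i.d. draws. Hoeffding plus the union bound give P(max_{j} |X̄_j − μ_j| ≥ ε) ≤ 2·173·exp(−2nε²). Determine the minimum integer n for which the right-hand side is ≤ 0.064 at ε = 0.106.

Need 2·173·exp(−2nε²) ≤ 0.064, i.e. exp(−2nε²) ≤ 0.064/346.
So 2nε² ≥ ln(346/0.064) = 8.595311.
Hence n ≥ 8.595311/(2·0.106²) = 382.490.
The smallest integer n is 383.

383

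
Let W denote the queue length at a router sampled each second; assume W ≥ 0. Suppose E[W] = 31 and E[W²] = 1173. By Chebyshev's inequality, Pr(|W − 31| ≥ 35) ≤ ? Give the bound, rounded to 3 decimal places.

0.173

Var(W) = E[W²] − (E[W])² = 1173 − 961 = 212.
Chebyshev's inequality: Pr(|W − μ| ≥ t) ≤ Var(W)/t² = 212/1225 = 0.1731.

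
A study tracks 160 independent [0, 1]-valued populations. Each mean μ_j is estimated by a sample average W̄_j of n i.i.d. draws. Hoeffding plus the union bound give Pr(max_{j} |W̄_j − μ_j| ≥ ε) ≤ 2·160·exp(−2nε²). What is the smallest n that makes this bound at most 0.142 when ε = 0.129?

Need 2·160·exp(−2nε²) ≤ 0.142, i.e. exp(−2nε²) ≤ 0.142/320.
So 2nε² ≥ ln(320/0.142) = 7.720249.
Hence n ≥ 7.720249/(2·0.129²) = 231.965.
The smallest integer n is 232.

232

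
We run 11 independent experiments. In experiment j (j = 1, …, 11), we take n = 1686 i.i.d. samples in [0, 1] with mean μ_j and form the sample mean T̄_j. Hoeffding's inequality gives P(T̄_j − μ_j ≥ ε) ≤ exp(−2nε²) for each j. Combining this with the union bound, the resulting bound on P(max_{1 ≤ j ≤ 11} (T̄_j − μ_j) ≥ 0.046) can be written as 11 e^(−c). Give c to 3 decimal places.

Union bound over the 11 events: P(max_{1 ≤ j ≤ 11} (T̄_j − μ_j) ≥ 0.046) ≤ 11·exp(−2nε²) = 11 exp(−2·1686·0.046²).
So c = 2·1686·0.046² = 7.1352.

7.135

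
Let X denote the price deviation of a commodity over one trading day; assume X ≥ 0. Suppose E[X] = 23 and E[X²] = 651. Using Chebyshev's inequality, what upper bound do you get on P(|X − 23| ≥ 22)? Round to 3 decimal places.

0.252

Var(X) = E[X²] − (E[X])² = 651 − 529 = 122.
Chebyshev's inequality: P(|X − μ| ≥ t) ≤ Var(X)/t² = 122/484 = 0.2521.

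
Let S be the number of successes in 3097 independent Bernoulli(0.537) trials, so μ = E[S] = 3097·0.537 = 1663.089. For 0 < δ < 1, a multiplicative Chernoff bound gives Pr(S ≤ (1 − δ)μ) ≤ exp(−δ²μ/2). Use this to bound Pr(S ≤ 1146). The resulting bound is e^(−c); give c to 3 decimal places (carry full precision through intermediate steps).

80.387

Write 1146 = (1 − δ)μ, so δ = 1 − 1146/1663.089 = 0.3109208…
Then the exponent is δ²μ/2 = (μ − 1146)²/(2μ) = 80.386869.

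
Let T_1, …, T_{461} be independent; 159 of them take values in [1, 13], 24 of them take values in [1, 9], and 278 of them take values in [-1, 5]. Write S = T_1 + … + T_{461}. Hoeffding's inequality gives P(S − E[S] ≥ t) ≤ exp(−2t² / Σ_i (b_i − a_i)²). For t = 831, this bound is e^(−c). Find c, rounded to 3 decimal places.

Σ(b_i − a_i)² = 159·12² + 24·8² + 278·6² = 34440.
c = 2t² / 34440 = 2·831² / 34440 = 40.1023.

40.102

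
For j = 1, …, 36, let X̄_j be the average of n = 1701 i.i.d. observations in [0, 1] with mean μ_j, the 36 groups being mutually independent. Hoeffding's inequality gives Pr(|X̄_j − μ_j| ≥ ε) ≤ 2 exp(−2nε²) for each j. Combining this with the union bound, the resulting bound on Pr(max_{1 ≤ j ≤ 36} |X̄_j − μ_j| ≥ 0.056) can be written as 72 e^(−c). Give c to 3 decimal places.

10.669

Union bound over the 36 events: Pr(max_{1 ≤ j ≤ 36} |X̄_j − μ_j| ≥ 0.056) ≤ 36·2·exp(−2nε²) = 72 exp(−2·1701·0.056²).
So c = 2·1701·0.056² = 10.6687.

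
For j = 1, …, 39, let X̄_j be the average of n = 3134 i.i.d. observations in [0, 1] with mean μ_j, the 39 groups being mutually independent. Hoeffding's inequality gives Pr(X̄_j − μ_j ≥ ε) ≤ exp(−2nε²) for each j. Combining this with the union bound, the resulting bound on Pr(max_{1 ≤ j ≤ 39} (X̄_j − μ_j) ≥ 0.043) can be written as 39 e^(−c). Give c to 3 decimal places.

11.590

Union bound over the 39 events: Pr(max_{1 ≤ j ≤ 39} (X̄_j − μ_j) ≥ 0.043) ≤ 39·exp(−2nε²) = 39 exp(−2·3134·0.043²).
So c = 2·3134·0.043² = 11.5895.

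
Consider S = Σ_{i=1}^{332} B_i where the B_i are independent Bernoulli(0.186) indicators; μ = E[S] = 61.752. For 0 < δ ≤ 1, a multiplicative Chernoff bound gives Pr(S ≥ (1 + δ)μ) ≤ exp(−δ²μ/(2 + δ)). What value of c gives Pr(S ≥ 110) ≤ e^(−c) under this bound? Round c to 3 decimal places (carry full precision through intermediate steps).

Write 110 = (1 + δ)μ, so δ = 110/61.752 − 1 = 0.7813188…
Then the exponent is δ²μ/(2 + δ) = (110 − μ)² / (μ·(2 + δ)) = 13.553668.

13.554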